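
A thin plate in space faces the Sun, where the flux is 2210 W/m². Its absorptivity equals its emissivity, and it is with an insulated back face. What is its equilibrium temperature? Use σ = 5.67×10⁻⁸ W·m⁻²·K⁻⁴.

T ≈ 444 K

Absorbed flux αS = emitted flux εσT⁴ (one radiating face); with α = ε, T = (S/σ)^(1/4).
T = (2210 / 5.67×10⁻⁸)^(1/4) = (3.90×10^10)^(1/4).
T = 444 K.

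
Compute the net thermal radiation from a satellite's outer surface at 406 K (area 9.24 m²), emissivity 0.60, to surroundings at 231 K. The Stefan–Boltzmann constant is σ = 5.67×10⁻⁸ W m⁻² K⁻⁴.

Q = εσA(T⁴ − T_s⁴). T⁴ − T_s⁴ = (406)⁴ − (231)⁴ = 2.72×10^10 − 2.85×10^9 = 2.43×10^10 K⁴.
Q = 0.60 × 5.67×10⁻⁸ × 9.24 × 2.43×10^10 = 7650 W.

Q ≈ 7650 W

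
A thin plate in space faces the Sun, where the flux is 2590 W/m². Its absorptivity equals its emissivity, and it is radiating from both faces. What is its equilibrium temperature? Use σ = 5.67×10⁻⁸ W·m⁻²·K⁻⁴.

Absorbed flux αS = emitted flux 2εσT⁴ per unit area; with α = ε this gives T = (S/2σ)^(1/4).
T = (2590 / (2 × 5.67×10⁻⁸))^(1/4) = (2.28×10^10)^(1/4).
T = 389 K.

T ≈ 389 K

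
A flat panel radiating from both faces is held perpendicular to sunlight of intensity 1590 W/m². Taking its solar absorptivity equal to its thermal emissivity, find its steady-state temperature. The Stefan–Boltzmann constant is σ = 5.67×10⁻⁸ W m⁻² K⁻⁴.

Absorbed flux αS = emitted flux 2εσT⁴ per unit area; with α = ε this gives T = (S/2σ)^(1/4).
T = (1590 / (2 × 5.67×10⁻⁸))^(1/4) = (1.40×10^10)^(1/4).
T = 344 K.

T ≈ 344 K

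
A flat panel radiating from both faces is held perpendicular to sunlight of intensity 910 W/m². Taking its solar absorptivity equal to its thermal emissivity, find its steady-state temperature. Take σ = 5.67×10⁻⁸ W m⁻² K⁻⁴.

Absorbed flux αS = emitted flux 2εσT⁴ per unit area; with α = ε this gives T = (S/2σ)^(1/4).
T = (910 / (2 × 5.67×10⁻⁸))^(1/4) = (8.02×10^9)^(1/4).
T = 299 K.

T ≈ 299 K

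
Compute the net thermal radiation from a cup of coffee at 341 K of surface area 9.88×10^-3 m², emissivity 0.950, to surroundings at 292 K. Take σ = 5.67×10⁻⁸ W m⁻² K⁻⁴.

Q ≈ 3.33 W

Q = εσA(T⁴ − T_s⁴). T⁴ − T_s⁴ = (341)⁴ − (292)⁴ = 1.35×10^10 − 7.27×10^9 = 6.25×10^9 K⁴.
Q = 0.950 × 5.67×10⁻⁸ × 9.88×10^-3 × 6.25×10^9 = 3.33 W.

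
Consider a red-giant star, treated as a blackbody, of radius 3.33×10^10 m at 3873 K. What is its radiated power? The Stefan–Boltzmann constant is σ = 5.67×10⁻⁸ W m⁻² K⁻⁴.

P ≈ 1.78×10^29 W

A = 4πr² = 4π × (3.33×10^10)² = 1.39×10^22 m².
P = σAT⁴ = 5.67×10⁻⁸ × 1.39×10^22 × (3873)⁴ = 5.67×10⁻⁸ × 1.39×10^22 × 2.25×10^14.
P = 1.78×10^29 W.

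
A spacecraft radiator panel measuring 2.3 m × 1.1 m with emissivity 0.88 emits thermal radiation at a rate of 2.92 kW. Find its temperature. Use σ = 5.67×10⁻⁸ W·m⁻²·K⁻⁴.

A = 2.3 × 1.1 = 2.53 m².
From P = εσAT⁴, T = (P / εσA)^(1/4) = (2920 / (0.88 × 5.67×10⁻⁸ × 2.53))^(1/4).
T = (2.31×10^10)^(1/4) = 390 K.

T ≈ 390 K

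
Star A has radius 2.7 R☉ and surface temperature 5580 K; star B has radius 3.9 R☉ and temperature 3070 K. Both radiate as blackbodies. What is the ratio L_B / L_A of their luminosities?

L_B/L_A ≈ 0.191

L = 4πR²σT⁴ ∝ R²T⁴, so L_B/L_A = (3.9/2.7)² × (3070/5580)⁴ = 2.09 × 0.0916 = 0.191.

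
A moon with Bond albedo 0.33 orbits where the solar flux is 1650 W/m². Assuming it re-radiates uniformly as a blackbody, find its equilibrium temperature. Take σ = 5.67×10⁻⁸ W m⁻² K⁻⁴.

T ≈ 264 K

Power absorbed = (1−a)S·πR²; power emitted = 4πR²σT⁴. Equating and cancelling πR²:
T = ((1−a)S / 4σ)^(1/4) = (1110 / (4 × 5.67×10⁻⁸))^(1/4) = (4.87×10^9)^(1/4).
T = 264 K.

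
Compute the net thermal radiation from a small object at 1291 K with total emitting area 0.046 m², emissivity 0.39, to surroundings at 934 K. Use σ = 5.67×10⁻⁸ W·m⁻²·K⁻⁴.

Q = εσA(T⁴ − T_s⁴). T⁴ − T_s⁴ = (1291)⁴ − (934)⁴ = 2.78×10^12 − 7.61×10^11 = 2.02×10^12 K⁴.
Q = 0.39 × 5.67×10⁻⁸ × 0.0460 × 2.02×10^12 = 2050 W.

Q ≈ 2050 W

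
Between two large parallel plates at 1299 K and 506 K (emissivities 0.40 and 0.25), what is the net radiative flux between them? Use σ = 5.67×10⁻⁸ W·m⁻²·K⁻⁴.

q ≈ 28700 W/m²

For two large parallel gray plates, q = σ(T₁⁴ − T₂⁴) / (1/ε₁ + 1/ε₂ − 1).
1/ε₁ + 1/ε₂ − 1 = 1/0.40 + 1/0.25 − 1 = 5.500.
T₁⁴ − T₂⁴ = 2.85×10^12 − 6.56×10^10 = 2.78×10^12 K⁴.
q = 5.67×10⁻⁸ × 2.78×10^12 / 5.500 = 28700 W/m².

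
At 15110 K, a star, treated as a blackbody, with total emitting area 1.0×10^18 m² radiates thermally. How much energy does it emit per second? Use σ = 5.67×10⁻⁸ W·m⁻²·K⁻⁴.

P = σAT⁴ = 5.67×10⁻⁸ × 1.00×10^18 × (15110)⁴ = 5.67×10⁻⁸ × 1.00×10^18 × 5.21×10^16.
P = 2.96×10^27 W.

P ≈ 2.96×10^27 W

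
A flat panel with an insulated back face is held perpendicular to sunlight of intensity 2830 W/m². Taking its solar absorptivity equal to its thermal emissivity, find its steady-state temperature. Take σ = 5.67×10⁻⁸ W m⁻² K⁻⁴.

T ≈ 473 K

Absorbed flux αS = emitted flux εσT⁴ (one radiating face); with α = ε, T = (S/σ)^(1/4).
T = (2830 / 5.67×10⁻⁸)^(1/4) = (4.99×10^10)^(1/4).
T = 473 K.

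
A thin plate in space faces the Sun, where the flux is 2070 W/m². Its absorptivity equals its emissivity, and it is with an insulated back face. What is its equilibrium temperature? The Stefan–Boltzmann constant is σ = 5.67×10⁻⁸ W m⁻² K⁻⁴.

Absorbed flux αS = emitted flux εσT⁴ (one radiating face); with α = ε, T = (S/σ)^(1/4).
T = (2070 / 5.67×10⁻⁸)^(1/4) = (3.65×10^10)^(1/4).
T = 437 K.

T ≈ 437 K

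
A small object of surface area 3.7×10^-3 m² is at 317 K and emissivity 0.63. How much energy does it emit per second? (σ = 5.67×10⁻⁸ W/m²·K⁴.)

P ≈ 1.33 W

Stefan–Boltzmann: P = εσAT⁴ = 0.63 × 5.67×10⁻⁸ × 3.70×10^-3 × (317)⁴ = 0.63 × 5.67×10⁻⁸ × 3.70×10^-3 × 1.01×10^10.
P = 1.33 W.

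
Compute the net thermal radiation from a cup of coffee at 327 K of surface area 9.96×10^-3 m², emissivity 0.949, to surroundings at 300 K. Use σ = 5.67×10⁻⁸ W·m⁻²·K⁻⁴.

Q = εσA(T⁴ − T_s⁴). T⁴ − T_s⁴ = (327)⁴ − (300)⁴ = 1.14×10^10 − 8.10×10^9 = 3.33×10^9 K⁴.
Q = 0.949 × 5.67×10⁻⁸ × 9.96×10^-3 × 3.33×10^9 = 1.79 W.

Q ≈ 1.79 W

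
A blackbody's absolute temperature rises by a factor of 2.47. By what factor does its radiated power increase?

factor ≈ 37.2

P ∝ T⁴, so the power scales as (2.47)⁴ = 37.2.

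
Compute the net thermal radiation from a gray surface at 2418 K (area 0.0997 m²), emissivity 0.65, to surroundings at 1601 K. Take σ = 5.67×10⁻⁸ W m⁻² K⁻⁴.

Q = εσA(T⁴ − T_s⁴). T⁴ − T_s⁴ = (2418)⁴ − (1601)⁴ = 3.42×10^13 − 6.57×10^12 = 2.76×10^13 K⁴.
Q = 0.65 × 5.67×10⁻⁸ × 0.0997 × 2.76×10^13 = 1.01×10^5 W.

Q ≈ 1.01×10^5 W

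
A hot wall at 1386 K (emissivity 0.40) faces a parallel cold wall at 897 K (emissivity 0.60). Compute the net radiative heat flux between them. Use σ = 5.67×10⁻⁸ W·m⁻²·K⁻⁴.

For two large parallel gray plates, q = σ(T₁⁴ − T₂⁴) / (1/ε₁ + 1/ε₂ − 1).
1/ε₁ + 1/ε₂ − 1 = 1/0.40 + 1/0.60 − 1 = 3.167.
T₁⁴ − T₂⁴ = 3.69×10^12 − 6.47×10^11 = 3.04×10^12 K⁴.
q = 5.67×10⁻⁸ × 3.04×10^12 / 3.167 = 54500 W/m².

q ≈ 54500 W/m²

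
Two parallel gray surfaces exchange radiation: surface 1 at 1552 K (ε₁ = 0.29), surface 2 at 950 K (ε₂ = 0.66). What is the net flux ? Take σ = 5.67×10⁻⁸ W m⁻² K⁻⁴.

q ≈ 71300 W/m²

For two large parallel gray plates, q = σ(T₁⁴ − T₂⁴) / (1/ε₁ + 1/ε₂ − 1).
1/ε₁ + 1/ε₂ − 1 = 1/0.29 + 1/0.66 − 1 = 3.963.
T₁⁴ − T₂⁴ = 5.80×10^12 − 8.15×10^11 = 4.99×10^12 K⁴.
q = 5.67×10⁻⁸ × 4.99×10^12 / 3.963 = 71300 W/m².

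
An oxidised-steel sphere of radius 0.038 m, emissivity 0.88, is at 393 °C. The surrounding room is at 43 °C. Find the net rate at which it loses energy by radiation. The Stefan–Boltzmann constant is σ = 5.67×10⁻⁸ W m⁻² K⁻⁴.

A = 4πr² = 4π × (0.038)² = 0.0181 m².
Convert: 393 °C = 666 K; 43 °C = 316 K.
Q = εσA(T⁴ − T_s⁴). T⁴ − T_s⁴ = (666)⁴ − (316)⁴ = 1.97×10^11 − 9.97×10^9 = 1.87×10^11 K⁴.
Q = 0.88 × 5.67×10⁻⁸ × 0.0181 × 1.87×10^11 = 169 W.

Q ≈ 169 W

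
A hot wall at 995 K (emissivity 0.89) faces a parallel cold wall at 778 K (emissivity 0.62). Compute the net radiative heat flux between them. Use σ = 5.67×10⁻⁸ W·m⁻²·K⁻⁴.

q ≈ 20000 W/m²

For two large parallel gray plates, q = σ(T₁⁴ − T₂⁴) / (1/ε₁ + 1/ε₂ − 1).
1/ε₁ + 1/ε₂ − 1 = 1/0.89 + 1/0.62 − 1 = 1.736.
T₁⁴ − T₂⁴ = 9.80×10^11 − 3.66×10^11 = 6.14×10^11 K⁴.
q = 5.67×10⁻⁸ × 6.14×10^11 / 1.736 = 20000 W/m².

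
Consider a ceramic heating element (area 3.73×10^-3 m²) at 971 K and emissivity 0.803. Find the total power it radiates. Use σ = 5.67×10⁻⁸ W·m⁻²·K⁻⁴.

Stefan–Boltzmann: P = εσAT⁴ = 0.803 × 5.67×10⁻⁸ × 3.73×10^-3 × (971)⁴ = 0.803 × 5.67×10⁻⁸ × 3.73×10^-3 × 8.89×10^11.
P = 151 W.

P ≈ 151 W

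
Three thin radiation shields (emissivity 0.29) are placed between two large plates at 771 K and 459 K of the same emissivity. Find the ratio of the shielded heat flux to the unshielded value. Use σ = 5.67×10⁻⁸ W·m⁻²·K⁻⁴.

ratio ≈ 0.250

With N identical shields there are N+1 = 4 gaps in series, each with the same radiative resistance, so the flux falls to 1/(N+1) of its unshielded value.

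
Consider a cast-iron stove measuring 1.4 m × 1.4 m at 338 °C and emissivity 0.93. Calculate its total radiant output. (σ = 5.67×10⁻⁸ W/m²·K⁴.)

P ≈ 14400 W

A = 1.4 × 1.4 = 1.96 m².
338 °C = 611 K.
Stefan–Boltzmann: P = εσAT⁴ = 0.93 × 5.67×10⁻⁸ × 1.96 × (611)⁴ = 0.93 × 5.67×10⁻⁸ × 1.96 × 1.39×10^11.
P = 14400 W.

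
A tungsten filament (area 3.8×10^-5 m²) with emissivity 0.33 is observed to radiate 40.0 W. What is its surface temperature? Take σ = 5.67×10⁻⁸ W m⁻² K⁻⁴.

T ≈ 2740 K

From P = εσAT⁴, T = (P / εσA)^(1/4) = (40.0 / (0.33 × 5.67×10⁻⁸ × 3.80×10^-5))^(1/4).
T = (5.63×10^13)^(1/4) = 2740 K.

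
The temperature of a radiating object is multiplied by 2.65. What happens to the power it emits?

P ∝ T⁴, so the power scales as (2.65)⁴ = 49.3.

factor ≈ 49.3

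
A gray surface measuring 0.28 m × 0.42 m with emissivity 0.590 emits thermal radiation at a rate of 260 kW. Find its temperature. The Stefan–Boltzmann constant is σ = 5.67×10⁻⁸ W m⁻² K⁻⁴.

A = 0.28 × 0.42 = 0.118 m².
From P = εσAT⁴, T = (P / εσA)^(1/4) = (2.60×10^5 / (0.590 × 5.67×10⁻⁸ × 0.118))^(1/4).
T = (6.61×10^13)^(1/4) = 2850 K.

T ≈ 2850 K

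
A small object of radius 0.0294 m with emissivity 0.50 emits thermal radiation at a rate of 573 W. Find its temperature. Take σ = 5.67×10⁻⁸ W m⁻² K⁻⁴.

A = 4πr² = 4π × (0.0294)² = 0.0109 m².
From P = εσAT⁴, T = (P / εσA)^(1/4) = (573 / (0.50 × 5.67×10⁻⁸ × 0.0109))^(1/4).
T = (1.86×10^12)^(1/4) = 1170 K.

T ≈ 1170 K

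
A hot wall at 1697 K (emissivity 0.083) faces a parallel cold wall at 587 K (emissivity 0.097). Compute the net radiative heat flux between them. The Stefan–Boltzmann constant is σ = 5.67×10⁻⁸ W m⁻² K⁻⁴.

q ≈ 21700 W/m²

For two large parallel gray plates, q = σ(T₁⁴ − T₂⁴) / (1/ε₁ + 1/ε₂ − 1).
1/ε₁ + 1/ε₂ − 1 = 1/0.083 + 1/0.097 − 1 = 21.36.
T₁⁴ − T₂⁴ = 8.29×10^12 − 1.19×10^11 = 8.17×10^12 K⁴.
q = 5.67×10⁻⁸ × 8.17×10^12 / 21.36 = 21700 W/m².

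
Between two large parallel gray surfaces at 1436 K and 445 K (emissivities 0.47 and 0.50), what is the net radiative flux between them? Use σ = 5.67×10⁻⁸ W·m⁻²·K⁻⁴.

For two large parallel gray plates, q = σ(T₁⁴ − T₂⁴) / (1/ε₁ + 1/ε₂ − 1).
1/ε₁ + 1/ε₂ − 1 = 1/0.47 + 1/0.50 − 1 = 3.128.
T₁⁴ − T₂⁴ = 4.25×10^12 − 3.92×10^10 = 4.21×10^12 K⁴.
q = 5.67×10⁻⁸ × 4.21×10^12 / 3.128 = 76400 W/m².

q ≈ 76400 W/m²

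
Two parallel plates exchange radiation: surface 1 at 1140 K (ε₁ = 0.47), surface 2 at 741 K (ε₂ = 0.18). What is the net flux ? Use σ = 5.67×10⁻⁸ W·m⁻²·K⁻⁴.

For two large parallel gray plates, q = σ(T₁⁴ − T₂⁴) / (1/ε₁ + 1/ε₂ − 1).
1/ε₁ + 1/ε₂ − 1 = 1/0.47 + 1/0.18 − 1 = 6.683.
T₁⁴ − T₂⁴ = 1.69×10^12 − 3.01×10^11 = 1.39×10^12 K⁴.
q = 5.67×10⁻⁸ × 1.39×10^12 / 6.683 = 11800 W/m².

q ≈ 11800 W/m²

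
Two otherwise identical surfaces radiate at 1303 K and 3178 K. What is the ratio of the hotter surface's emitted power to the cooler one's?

ratio ≈ 35.4

P ∝ T⁴, so the ratio is (3178/1303)⁴ = (2.439)⁴ = 35.4.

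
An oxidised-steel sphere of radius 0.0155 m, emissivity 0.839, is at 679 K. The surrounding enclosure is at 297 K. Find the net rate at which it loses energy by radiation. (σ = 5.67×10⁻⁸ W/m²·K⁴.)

Q ≈ 29.4 W

A = 4πr² = 4π × (0.0155)² = 3.02×10^-3 m².
Q = εσA(T⁴ − T_s⁴). T⁴ − T_s⁴ = (679)⁴ − (297)⁴ = 2.13×10^11 − 7.78×10^9 = 2.05×10^11 K⁴.
Q = 0.839 × 5.67×10⁻⁸ × 3.02×10^-3 × 2.05×10^11 = 29.4 W.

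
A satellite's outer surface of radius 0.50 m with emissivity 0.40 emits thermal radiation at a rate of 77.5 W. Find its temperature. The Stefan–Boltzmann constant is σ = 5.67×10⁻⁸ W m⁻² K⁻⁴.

A = 4πr² = 4π × (0.50)² = 3.14 m².
From P = εσAT⁴, T = (P / εσA)^(1/4) = (77.5 / (0.40 × 5.67×10⁻⁸ × 3.14))^(1/4).
T = (1.09×10^9)^(1/4) = 182 K.

T ≈ 182 K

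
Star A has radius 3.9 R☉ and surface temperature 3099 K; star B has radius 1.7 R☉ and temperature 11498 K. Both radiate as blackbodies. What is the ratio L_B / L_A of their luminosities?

L_B/L_A ≈ 36.0

L = 4πR²σT⁴ ∝ R²T⁴, so L_B/L_A = (1.7/3.9)² × (11498/3099)⁴ = 0.190 × 189 = 36.0.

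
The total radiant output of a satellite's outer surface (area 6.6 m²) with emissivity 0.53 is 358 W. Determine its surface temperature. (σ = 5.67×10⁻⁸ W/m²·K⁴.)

T ≈ 206 K

From P = εσAT⁴, T = (P / εσA)^(1/4) = (358 / (0.53 × 5.67×10⁻⁸ × 6.60))^(1/4).
T = (1.81×10^9)^(1/4) = 206 K.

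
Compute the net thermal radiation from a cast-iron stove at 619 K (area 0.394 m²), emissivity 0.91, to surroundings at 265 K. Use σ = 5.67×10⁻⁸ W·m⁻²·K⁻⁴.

Q ≈ 2880 W

Q = εσA(T⁴ − T_s⁴). T⁴ − T_s⁴ = (619)⁴ − (265)⁴ = 1.47×10^11 − 4.93×10^9 = 1.42×10^11 K⁴.
Q = 0.91 × 5.67×10⁻⁸ × 0.394 × 1.42×10^11 = 2880 W.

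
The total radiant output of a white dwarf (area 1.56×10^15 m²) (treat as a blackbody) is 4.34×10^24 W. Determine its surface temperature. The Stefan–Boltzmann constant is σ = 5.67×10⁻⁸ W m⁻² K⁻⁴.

From P = σAT⁴, T = (P / σA)^(1/4) = (4.34×10^24 / (5.67×10⁻⁸ × 1.56×10^15))^(1/4).
T = (4.91×10^16)^(1/4) = 14900 K.

T ≈ 14900 K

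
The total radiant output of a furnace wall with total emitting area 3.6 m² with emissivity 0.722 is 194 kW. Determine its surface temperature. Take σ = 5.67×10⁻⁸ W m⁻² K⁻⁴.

T ≈ 1070 K

From P = εσAT⁴, T = (P / εσA)^(1/4) = (1.94×10^5 / (0.722 × 5.67×10⁻⁸ × 3.60))^(1/4).
T = (1.32×10^12)^(1/4) = 1070 K.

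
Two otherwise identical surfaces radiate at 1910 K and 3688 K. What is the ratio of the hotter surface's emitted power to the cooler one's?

ratio ≈ 13.9

P ∝ T⁴, so the ratio is (3688/1910)⁴ = (1.931)⁴ = 13.9.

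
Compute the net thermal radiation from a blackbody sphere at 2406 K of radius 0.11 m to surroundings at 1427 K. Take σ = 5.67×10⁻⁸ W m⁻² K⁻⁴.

Q ≈ 2.53×10^5 W

A = 4πr² = 4π × (0.11)² = 0.152 m².
Q = σA(T⁴ − T_s⁴). T⁴ − T_s⁴ = (2406)⁴ − (1427)⁴ = 3.35×10^13 − 4.15×10^12 = 2.94×10^13 K⁴.
Q = 5.67×10⁻⁸ × 0.152 × 2.94×10^13 = 2.53×10^5 W.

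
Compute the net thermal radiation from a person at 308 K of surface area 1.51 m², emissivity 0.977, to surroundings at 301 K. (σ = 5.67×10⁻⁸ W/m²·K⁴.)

Q ≈ 66.1 W

Q = εσA(T⁴ − T_s⁴). T⁴ − T_s⁴ = (308)⁴ − (301)⁴ = 9.00×10^9 − 8.21×10^9 = 7.91×10^8 K⁴.
Q = 0.977 × 5.67×10⁻⁸ × 1.51 × 7.91×10^8 = 66.1 W.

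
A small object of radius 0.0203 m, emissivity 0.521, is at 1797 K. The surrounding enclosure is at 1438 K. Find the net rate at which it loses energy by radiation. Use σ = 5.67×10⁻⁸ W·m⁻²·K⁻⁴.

A = 4πr² = 4π × (0.0203)² = 5.18×10^-3 m².
Q = εσA(T⁴ − T_s⁴). T⁴ − T_s⁴ = (1797)⁴ − (1438)⁴ = 1.04×10^13 − 4.28×10^12 = 6.15×10^12 K⁴.
Q = 0.521 × 5.67×10⁻⁸ × 5.18×10^-3 × 6.15×10^12 = 941 W.

Q ≈ 941 W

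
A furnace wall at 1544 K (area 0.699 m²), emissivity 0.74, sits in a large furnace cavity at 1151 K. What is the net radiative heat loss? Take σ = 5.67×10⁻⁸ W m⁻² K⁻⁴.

Q = εσA(T⁴ − T_s⁴). T⁴ − T_s⁴ = (1544)⁴ − (1151)⁴ = 5.68×10^12 − 1.76×10^12 = 3.93×10^12 K⁴.
Q = 0.74 × 5.67×10⁻⁸ × 0.699 × 3.93×10^12 = 1.15×10^5 W.

Q ≈ 1.15×10^5 W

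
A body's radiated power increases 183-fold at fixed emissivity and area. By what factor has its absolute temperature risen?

P ∝ T⁴ ⇒ T ∝ P^(1/4), so T scales by (183)^(1/4) = 3.68.

factor ≈ 3.68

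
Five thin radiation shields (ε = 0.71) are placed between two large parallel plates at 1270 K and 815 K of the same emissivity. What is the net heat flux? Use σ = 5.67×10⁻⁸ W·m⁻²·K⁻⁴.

Each of the 6 gaps contributes resistance (2/ε − 1) = 2/0.71 − 1 = 1.817; total = 10.90.
q = σ(T₁⁴ − T₂⁴) / 10.90 = 5.67×10⁻⁸ × 2.16×10^12 / 10.90 = 11200 W/m².

q ≈ 11200 W/m²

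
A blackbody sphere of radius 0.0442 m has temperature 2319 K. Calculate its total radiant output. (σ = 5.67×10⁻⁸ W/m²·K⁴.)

A = 4πr² = 4π × (0.0442)² = 0.0246 m².
P = σAT⁴ = 5.67×10⁻⁸ × 0.0246 × (2319)⁴ = 5.67×10⁻⁸ × 0.0246 × 2.89×10^13.
P = 40300 W.

P ≈ 40300 W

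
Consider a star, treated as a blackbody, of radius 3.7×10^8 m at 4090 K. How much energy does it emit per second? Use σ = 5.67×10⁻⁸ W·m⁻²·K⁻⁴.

A = 4πr² = 4π × (3.7×10^8)² = 1.72×10^18 m².
P = σAT⁴ = 5.67×10⁻⁸ × 1.72×10^18 × (4090)⁴ = 5.67×10⁻⁸ × 1.72×10^18 × 2.80×10^14.
P = 2.73×10^25 W.

P ≈ 2.73×10^25 W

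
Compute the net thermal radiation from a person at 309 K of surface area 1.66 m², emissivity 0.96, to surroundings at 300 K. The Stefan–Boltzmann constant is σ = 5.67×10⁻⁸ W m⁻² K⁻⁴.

Q ≈ 91.9 W

Q = εσA(T⁴ − T_s⁴). T⁴ − T_s⁴ = (309)⁴ − (300)⁴ = 9.12×10^9 − 8.10×10^9 = 1.02×10^9 K⁴.
Q = 0.96 × 5.67×10⁻⁸ × 1.66 × 1.02×10^9 = 91.9 W.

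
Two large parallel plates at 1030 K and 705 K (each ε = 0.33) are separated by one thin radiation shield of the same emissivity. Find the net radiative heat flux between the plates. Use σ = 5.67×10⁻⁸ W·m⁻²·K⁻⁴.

Each of the 2 gaps contributes resistance (2/ε − 1) = 2/0.33 − 1 = 5.061; total = 10.12.
q = σ(T₁⁴ − T₂⁴) / 10.12 = 5.67×10⁻⁸ × 8.78×10^11 / 10.12 = 4920 W/m².

q ≈ 4920 W/m²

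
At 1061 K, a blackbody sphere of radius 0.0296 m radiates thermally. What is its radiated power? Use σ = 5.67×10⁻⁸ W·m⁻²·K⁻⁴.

P ≈ 791 W

A = 4πr² = 4π × (0.0296)² = 0.0110 m².
P = σAT⁴ = 5.67×10⁻⁸ × 0.0110 × (1061)⁴ = 5.67×10⁻⁸ × 0.0110 × 1.27×10^12.
P = 791 W.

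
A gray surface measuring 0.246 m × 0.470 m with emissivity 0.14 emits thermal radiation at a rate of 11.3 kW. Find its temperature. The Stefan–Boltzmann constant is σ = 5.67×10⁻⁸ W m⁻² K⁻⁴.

A = 0.246 × 0.470 = 0.116 m².
From P = εσAT⁴, T = (P / εσA)^(1/4) = (11300 / (0.14 × 5.67×10⁻⁸ × 0.116))^(1/4).
T = (1.23×10^13)^(1/4) = 1870 K.

T ≈ 1870 K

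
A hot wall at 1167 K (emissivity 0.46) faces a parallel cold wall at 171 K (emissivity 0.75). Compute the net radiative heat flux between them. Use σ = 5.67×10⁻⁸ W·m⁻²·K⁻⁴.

For two large parallel gray plates, q = σ(T₁⁴ − T₂⁴) / (1/ε₁ + 1/ε₂ − 1).
1/ε₁ + 1/ε₂ − 1 = 1/0.46 + 1/0.75 − 1 = 2.507.
T₁⁴ − T₂⁴ = 1.85×10^12 − 8.55×10^8 = 1.85×10^12 K⁴.
q = 5.67×10⁻⁸ × 1.85×10^12 / 2.507 = 41900 W/m².

q ≈ 41900 W/m²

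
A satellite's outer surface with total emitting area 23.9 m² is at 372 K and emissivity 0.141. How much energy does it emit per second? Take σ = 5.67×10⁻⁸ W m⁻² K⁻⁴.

P ≈ 3660 W

P = εσAT⁴ = 0.141 × 5.67×10⁻⁸ × 23.9 × (372)⁴ = 0.141 × 5.67×10⁻⁸ × 23.9 × 1.92×10^10.
P = 3660 W.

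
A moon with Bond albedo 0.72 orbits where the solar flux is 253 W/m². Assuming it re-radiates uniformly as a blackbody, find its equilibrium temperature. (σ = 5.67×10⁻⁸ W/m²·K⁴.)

T ≈ 133 K

Power absorbed = (1−a)S·πR²; power emitted = 4πR²σT⁴. Equating and cancelling πR²:
T = ((1−a)S / 4σ)^(1/4) = (70.8 / (4 × 5.67×10⁻⁸))^(1/4) = (3.12×10^8)^(1/4).
T = 133 K.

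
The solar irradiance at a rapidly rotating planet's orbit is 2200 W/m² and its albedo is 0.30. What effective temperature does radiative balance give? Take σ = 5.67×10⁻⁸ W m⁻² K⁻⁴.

T ≈ 287 K

Power absorbed = (1−a)S·πR²; power emitted = 4πR²σT⁴. Equating and cancelling πR²:
T = ((1−a)S / 4σ)^(1/4) = (1540 / (4 × 5.67×10⁻⁸))^(1/4) = (6.79×10^9)^(1/4).
T = 287 K.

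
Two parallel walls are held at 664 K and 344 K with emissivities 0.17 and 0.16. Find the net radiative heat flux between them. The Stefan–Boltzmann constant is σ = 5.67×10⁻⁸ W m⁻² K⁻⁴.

For two large parallel gray plates, q = σ(T₁⁴ − T₂⁴) / (1/ε₁ + 1/ε₂ − 1).
1/ε₁ + 1/ε₂ − 1 = 1/0.17 + 1/0.16 − 1 = 11.13.
T₁⁴ − T₂⁴ = 1.94×10^11 − 1.40×10^10 = 1.80×10^11 K⁴.
q = 5.67×10⁻⁸ × 1.80×10^11 / 11.13 = 919 W/m².

q ≈ 919 W/m²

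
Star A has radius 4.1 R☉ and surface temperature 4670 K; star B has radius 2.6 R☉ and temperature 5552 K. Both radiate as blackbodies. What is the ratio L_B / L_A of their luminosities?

L_B/L_A ≈ 0.803

L = 4πR²σT⁴ ∝ R²T⁴, so L_B/L_A = (2.6/4.1)² × (5552/4670)⁴ = 0.402 × 2.00 = 0.803.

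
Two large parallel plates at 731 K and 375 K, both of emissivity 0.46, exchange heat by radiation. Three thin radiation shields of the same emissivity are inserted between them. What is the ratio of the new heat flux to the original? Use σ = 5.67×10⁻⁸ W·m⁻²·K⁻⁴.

ratio ≈ 0.250

With N identical shields there are N+1 = 4 gaps in series, each with the same radiative resistance, so the flux falls to 1/(N+1) of its unshielded value.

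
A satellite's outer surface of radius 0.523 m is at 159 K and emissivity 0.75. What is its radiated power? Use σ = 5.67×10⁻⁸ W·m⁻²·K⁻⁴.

P ≈ 93.4 W

A = 4πr² = 4π × (0.523)² = 3.44 m².
P = εσAT⁴ = 0.75 × 5.67×10⁻⁸ × 3.44 × (159)⁴ = 0.75 × 5.67×10⁻⁸ × 3.44 × 6.39×10^8.
P = 93.4 W.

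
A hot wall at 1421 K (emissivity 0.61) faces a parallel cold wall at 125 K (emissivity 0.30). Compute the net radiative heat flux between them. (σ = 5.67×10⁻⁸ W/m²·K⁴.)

q ≈ 58200 W/m²

For two large parallel gray plates, q = σ(T₁⁴ − T₂⁴) / (1/ε₁ + 1/ε₂ − 1).
1/ε₁ + 1/ε₂ − 1 = 1/0.61 + 1/0.30 − 1 = 3.973.
T₁⁴ − T₂⁴ = 4.08×10^12 − 2.44×10^8 = 4.08×10^12 K⁴.
q = 5.67×10⁻⁸ × 4.08×10^12 / 3.973 = 58200 W/m².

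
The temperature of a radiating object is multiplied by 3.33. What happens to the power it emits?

P ∝ T⁴, so the power scales as (3.33)⁴ = 123.

factor ≈ 123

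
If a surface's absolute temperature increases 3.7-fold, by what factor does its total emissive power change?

P ∝ T⁴, so the power scales as (3.7)⁴ = 187.

factor ≈ 187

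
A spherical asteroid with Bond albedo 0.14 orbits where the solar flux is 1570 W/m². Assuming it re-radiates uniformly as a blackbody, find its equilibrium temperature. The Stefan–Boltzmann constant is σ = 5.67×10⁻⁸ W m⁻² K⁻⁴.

T ≈ 278 K

Power absorbed = (1−a)S·πR²; power emitted = 4πR²σT⁴. Equating and cancelling πR²:
T = ((1−a)S / 4σ)^(1/4) = (1350 / (4 × 5.67×10⁻⁸))^(1/4) = (5.95×10^9)^(1/4).
T = 278 K.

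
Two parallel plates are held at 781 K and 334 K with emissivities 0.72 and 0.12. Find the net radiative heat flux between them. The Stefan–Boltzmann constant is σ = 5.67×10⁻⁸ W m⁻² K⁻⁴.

q ≈ 2340 W/m²

For two large parallel gray plates, q = σ(T₁⁴ − T₂⁴) / (1/ε₁ + 1/ε₂ − 1).
1/ε₁ + 1/ε₂ − 1 = 1/0.72 + 1/0.12 − 1 = 8.722.
T₁⁴ − T₂⁴ = 3.72×10^11 − 1.24×10^10 = 3.60×10^11 K⁴.
q = 5.67×10⁻⁸ × 3.60×10^11 / 8.722 = 2340 W/m².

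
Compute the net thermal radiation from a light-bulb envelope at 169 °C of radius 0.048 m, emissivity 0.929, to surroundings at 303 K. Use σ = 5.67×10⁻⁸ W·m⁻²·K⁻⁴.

A = 4πr² = 4π × (0.048)² = 0.0290 m².
Convert: 169 °C = 442 K.
Q = εσA(T⁴ − T_s⁴). T⁴ − T_s⁴ = (442)⁴ − (303)⁴ = 3.82×10^10 − 8.43×10^9 = 2.97×10^10 K⁴.
Q = 0.929 × 5.67×10⁻⁸ × 0.0290 × 2.97×10^10 = 45.4 W.

Q ≈ 45.4 W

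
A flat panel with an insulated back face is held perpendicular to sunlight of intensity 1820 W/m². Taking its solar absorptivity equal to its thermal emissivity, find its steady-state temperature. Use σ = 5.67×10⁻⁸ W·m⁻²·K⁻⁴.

T ≈ 423 K

Absorbed flux αS = emitted flux εσT⁴ (one radiating face); with α = ε, T = (S/σ)^(1/4).
T = (1820 / 5.67×10⁻⁸)^(1/4) = (3.21×10^10)^(1/4).
T = 423 K.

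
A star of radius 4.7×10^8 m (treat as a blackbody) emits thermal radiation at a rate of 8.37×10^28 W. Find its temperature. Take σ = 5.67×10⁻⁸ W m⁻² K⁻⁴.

T ≈ 27000 K

A = 4πr² = 4π × (4.7×10^8)² = 2.78×10^18 m².
From P = σAT⁴, T = (P / σA)^(1/4) = (8.37×10^28 / (5.67×10⁻⁸ × 2.78×10^18))^(1/4).
T = (5.32×10^17)^(1/4) = 27000 K.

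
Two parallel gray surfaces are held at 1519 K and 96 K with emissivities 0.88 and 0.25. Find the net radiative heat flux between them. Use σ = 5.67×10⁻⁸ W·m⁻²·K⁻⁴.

q ≈ 73000 W/m²

For two large parallel gray plates, q = σ(T₁⁴ − T₂⁴) / (1/ε₁ + 1/ε₂ − 1).
1/ε₁ + 1/ε₂ − 1 = 1/0.88 + 1/0.25 − 1 = 4.136.
T₁⁴ − T₂⁴ = 5.32×10^12 − 8.49×10^7 = 5.32×10^12 K⁴.
q = 5.67×10⁻⁸ × 5.32×10^12 / 4.136 = 73000 W/m².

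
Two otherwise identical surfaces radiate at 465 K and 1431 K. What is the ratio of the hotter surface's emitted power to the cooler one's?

P ∝ T⁴, so the ratio is (1431/465)⁴ = (3.077)⁴ = 89.7.

ratio ≈ 89.7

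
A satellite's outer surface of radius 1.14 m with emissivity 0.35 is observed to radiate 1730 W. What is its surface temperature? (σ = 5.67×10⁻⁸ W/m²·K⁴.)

A = 4πr² = 4π × (1.14)² = 16.3 m².
From P = εσAT⁴, T = (P / εσA)^(1/4) = (1730 / (0.35 × 5.67×10⁻⁸ × 16.3))^(1/4).
T = (5.34×10^9)^(1/4) = 270 K.

T ≈ 270 K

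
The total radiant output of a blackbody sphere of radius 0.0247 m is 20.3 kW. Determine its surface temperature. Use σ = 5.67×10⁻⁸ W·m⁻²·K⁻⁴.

A = 4πr² = 4π × (0.0247)² = 7.67×10^-3 m².
From P = σAT⁴, T = (P / σA)^(1/4) = (20300 / (5.67×10⁻⁸ × 7.67×10^-3))^(1/4).
T = (4.67×10^13)^(1/4) = 2610 K.

T ≈ 2610 K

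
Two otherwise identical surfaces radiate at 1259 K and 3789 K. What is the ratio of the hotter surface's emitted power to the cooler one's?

P ∝ T⁴, so the ratio is (3789/1259)⁴ = (3.010)⁴ = 82.0.

ratio ≈ 82.0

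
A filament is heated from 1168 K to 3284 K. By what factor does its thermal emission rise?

P ∝ T⁴, so the ratio is (3284/1168)⁴ = (2.812)⁴ = 62.5.

ratio ≈ 62.5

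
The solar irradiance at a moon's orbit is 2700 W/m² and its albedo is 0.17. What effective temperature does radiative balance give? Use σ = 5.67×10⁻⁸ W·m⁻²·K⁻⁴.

Power absorbed = (1−a)S·πR²; power emitted = 4πR²σT⁴. Equating and cancelling πR²:
T = ((1−a)S / 4σ)^(1/4) = (2240 / (4 × 5.67×10⁻⁸))^(1/4) = (9.88×10^9)^(1/4).
T = 315 K.

T ≈ 315 K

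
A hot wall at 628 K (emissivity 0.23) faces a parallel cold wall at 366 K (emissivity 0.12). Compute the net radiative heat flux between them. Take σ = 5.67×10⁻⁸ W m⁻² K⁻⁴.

For two large parallel gray plates, q = σ(T₁⁴ − T₂⁴) / (1/ε₁ + 1/ε₂ − 1).
1/ε₁ + 1/ε₂ − 1 = 1/0.23 + 1/0.12 − 1 = 11.68.
T₁⁴ − T₂⁴ = 1.56×10^11 − 1.79×10^10 = 1.38×10^11 K⁴.
q = 5.67×10⁻⁸ × 1.38×10^11 / 11.68 = 668 W/m².

q ≈ 668 W/m²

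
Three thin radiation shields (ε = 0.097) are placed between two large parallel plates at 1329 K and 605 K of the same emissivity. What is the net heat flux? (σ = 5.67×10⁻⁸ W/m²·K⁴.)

q ≈ 2160 W/m²

Each of the 4 gaps contributes resistance (2/ε − 1) = 2/0.097 − 1 = 19.62; total = 78.47.
q = σ(T₁⁴ − T₂⁴) / 78.47 = 5.67×10⁻⁸ × 2.99×10^12 / 78.47 = 2160 W/m².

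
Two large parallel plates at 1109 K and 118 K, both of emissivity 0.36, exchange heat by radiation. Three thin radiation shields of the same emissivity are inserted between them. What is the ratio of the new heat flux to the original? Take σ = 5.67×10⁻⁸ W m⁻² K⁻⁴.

ratio ≈ 0.250

With N identical shields there are N+1 = 4 gaps in series, each with the same radiative resistance, so the flux falls to 1/(N+1) of its unshielded value.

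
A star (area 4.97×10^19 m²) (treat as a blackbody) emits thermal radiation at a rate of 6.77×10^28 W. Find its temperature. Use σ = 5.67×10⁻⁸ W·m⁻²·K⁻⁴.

T ≈ 12400 K

From P = σAT⁴, T = (P / σA)^(1/4) = (6.77×10^28 / (5.67×10⁻⁸ × 4.97×10^19))^(1/4).
T = (2.40×10^16)^(1/4) = 12400 K.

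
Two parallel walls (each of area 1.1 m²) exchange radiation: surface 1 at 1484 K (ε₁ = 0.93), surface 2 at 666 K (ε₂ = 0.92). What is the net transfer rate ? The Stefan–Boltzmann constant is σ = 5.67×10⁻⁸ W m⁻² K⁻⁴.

Q ≈ 2.50×10^5 W

For two large parallel gray plates, q = σ(T₁⁴ − T₂⁴) / (1/ε₁ + 1/ε₂ − 1).
1/ε₁ + 1/ε₂ − 1 = 1/0.93 + 1/0.92 − 1 = 1.162.
T₁⁴ − T₂⁴ = 4.85×10^12 − 1.97×10^11 = 4.65×10^12 K⁴.
q = 5.67×10⁻⁸ × 4.65×10^12 / 1.162 = 2.27×10^5 W/m².
Q = q·A = 2.27×10^5 × 1.1 = 2.50×10^5 W.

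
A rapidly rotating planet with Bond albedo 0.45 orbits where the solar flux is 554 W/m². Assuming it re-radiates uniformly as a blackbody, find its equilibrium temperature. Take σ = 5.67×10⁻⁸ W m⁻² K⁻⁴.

Power absorbed = (1−a)S·πR²; power emitted = 4πR²σT⁴. Equating and cancelling πR²:
T = ((1−a)S / 4σ)^(1/4) = (305 / (4 × 5.67×10⁻⁸))^(1/4) = (1.34×10^9)^(1/4).
T = 191 K.

T ≈ 191 K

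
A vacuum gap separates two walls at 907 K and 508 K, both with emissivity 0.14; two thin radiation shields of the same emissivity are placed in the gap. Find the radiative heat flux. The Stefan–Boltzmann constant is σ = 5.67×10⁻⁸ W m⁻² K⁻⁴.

Each of the 3 gaps contributes resistance (2/ε − 1) = 2/0.14 − 1 = 13.29; total = 39.86.
q = σ(T₁⁴ − T₂⁴) / 39.86 = 5.67×10⁻⁸ × 6.10×10^11 / 39.86 = 868 W/m².

q ≈ 868 W/m²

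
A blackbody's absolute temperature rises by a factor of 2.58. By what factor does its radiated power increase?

P ∝ T⁴, so the power scales as (2.58)⁴ = 44.3.

factor ≈ 44.3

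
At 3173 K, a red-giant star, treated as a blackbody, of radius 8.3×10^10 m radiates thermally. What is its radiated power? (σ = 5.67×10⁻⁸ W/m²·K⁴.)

A = 4πr² = 4π × (8.3×10^10)² = 8.66×10^22 m².
P = σAT⁴ = 5.67×10⁻⁸ × 8.66×10^22 × (3173)⁴ = 5.67×10⁻⁸ × 8.66×10^22 × 1.01×10^14.
P = 4.98×10^29 W.

P ≈ 4.98×10^29 W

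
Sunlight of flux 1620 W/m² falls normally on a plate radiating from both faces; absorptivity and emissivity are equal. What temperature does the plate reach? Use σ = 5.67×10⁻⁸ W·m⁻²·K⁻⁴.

T ≈ 346 K

Absorbed flux αS = emitted flux 2εσT⁴ per unit area; with α = ε this gives T = (S/2σ)^(1/4).
T = (1620 / (2 × 5.67×10⁻⁸))^(1/4) = (1.43×10^10)^(1/4).
T = 346 K.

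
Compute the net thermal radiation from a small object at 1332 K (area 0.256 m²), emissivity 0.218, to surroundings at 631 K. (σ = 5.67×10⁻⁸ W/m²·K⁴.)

Q = εσA(T⁴ − T_s⁴). T⁴ − T_s⁴ = (1332)⁴ − (631)⁴ = 3.15×10^12 − 1.59×10^11 = 2.99×10^12 K⁴.
Q = 0.218 × 5.67×10⁻⁸ × 0.256 × 2.99×10^12 = 9460 W.

Q ≈ 9460 W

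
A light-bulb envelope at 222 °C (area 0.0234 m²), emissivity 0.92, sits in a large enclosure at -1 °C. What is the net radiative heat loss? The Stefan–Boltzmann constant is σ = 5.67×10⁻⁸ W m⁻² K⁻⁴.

Q ≈ 66.6 W

Convert: 222 °C = 495 K; -1 °C = 272 K.
Q = εσA(T⁴ − T_s⁴). T⁴ − T_s⁴ = (495)⁴ − (272)⁴ = 6.00×10^10 − 5.47×10^9 = 5.46×10^10 K⁴.
Q = 0.92 × 5.67×10⁻⁸ × 0.0234 × 5.46×10^10 = 66.6 W.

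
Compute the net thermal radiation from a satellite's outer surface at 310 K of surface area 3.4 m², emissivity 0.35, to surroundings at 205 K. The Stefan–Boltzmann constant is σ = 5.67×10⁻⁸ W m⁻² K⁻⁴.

Q = εσA(T⁴ − T_s⁴). T⁴ − T_s⁴ = (310)⁴ − (205)⁴ = 9.24×10^9 − 1.77×10^9 = 7.47×10^9 K⁴.
Q = 0.35 × 5.67×10⁻⁸ × 3.40 × 7.47×10^9 = 504 W.

Q ≈ 504 W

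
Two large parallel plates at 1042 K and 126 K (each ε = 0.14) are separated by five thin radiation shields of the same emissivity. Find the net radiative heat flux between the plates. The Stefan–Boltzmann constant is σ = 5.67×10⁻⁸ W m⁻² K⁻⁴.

Each of the 6 gaps contributes resistance (2/ε − 1) = 2/0.14 − 1 = 13.29; total = 79.71.
q = σ(T₁⁴ − T₂⁴) / 79.71 = 5.67×10⁻⁸ × 1.18×10^12 / 79.71 = 838 W/m².

q ≈ 838 W/m²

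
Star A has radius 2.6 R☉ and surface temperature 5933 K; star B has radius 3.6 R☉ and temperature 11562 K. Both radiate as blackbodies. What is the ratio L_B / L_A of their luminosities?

L = 4πR²σT⁴ ∝ R²T⁴, so L_B/L_A = (3.6/2.6)² × (11562/5933)⁴ = 1.92 × 14.4 = 27.6.

L_B/L_A ≈ 27.6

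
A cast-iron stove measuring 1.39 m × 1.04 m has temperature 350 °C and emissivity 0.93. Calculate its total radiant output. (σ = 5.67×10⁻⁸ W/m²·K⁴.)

P ≈ 11500 W

A = 1.39 × 1.04 = 1.45 m².
350 °C = 623 K.
Stefan–Boltzmann: P = εσAT⁴ = 0.93 × 5.67×10⁻⁸ × 1.45 × (623)⁴ = 0.93 × 5.67×10⁻⁸ × 1.45 × 1.51×10^11.
P = 11500 W.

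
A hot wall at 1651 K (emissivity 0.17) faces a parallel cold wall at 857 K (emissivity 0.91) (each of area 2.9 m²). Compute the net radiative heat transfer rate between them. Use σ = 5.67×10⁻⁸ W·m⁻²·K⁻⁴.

Q ≈ 1.89×10^5 W

For two large parallel gray plates, q = σ(T₁⁴ − T₂⁴) / (1/ε₁ + 1/ε₂ − 1).
1/ε₁ + 1/ε₂ − 1 = 1/0.17 + 1/0.91 − 1 = 5.981.
T₁⁴ − T₂⁴ = 7.43×10^12 − 5.39×10^11 = 6.89×10^12 K⁴.
q = 5.67×10⁻⁸ × 6.89×10^12 / 5.981 = 65300 W/m².
Q = q·A = 65300 × 2.9 = 1.89×10^5 W.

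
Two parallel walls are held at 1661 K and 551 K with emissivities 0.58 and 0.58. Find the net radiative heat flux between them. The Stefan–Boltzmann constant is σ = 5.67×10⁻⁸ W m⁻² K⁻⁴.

q ≈ 1.74×10^5 W/m²

For two large parallel gray plates, q = σ(T₁⁴ − T₂⁴) / (1/ε₁ + 1/ε₂ − 1).
1/ε₁ + 1/ε₂ − 1 = 1/0.58 + 1/0.58 − 1 = 2.448.
T₁⁴ − T₂⁴ = 7.61×10^12 − 9.22×10^10 = 7.52×10^12 K⁴.
q = 5.67×10⁻⁸ × 7.52×10^12 / 2.448 = 1.74×10^5 W/m².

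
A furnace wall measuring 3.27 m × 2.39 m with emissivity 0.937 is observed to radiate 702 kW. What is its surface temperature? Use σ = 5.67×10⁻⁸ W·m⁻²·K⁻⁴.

T ≈ 1140 K

A = 3.27 × 2.39 = 7.82 m².
From P = εσAT⁴, T = (P / εσA)^(1/4) = (7.02×10^5 / (0.937 × 5.67×10⁻⁸ × 7.82))^(1/4).
T = (1.69×10^12)^(1/4) = 1140 K.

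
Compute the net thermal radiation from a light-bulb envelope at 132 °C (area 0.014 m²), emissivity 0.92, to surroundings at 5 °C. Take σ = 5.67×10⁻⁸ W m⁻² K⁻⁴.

Convert: 132 °C = 405 K; 5 °C = 278 K.
Q = εσA(T⁴ − T_s⁴). T⁴ − T_s⁴ = (405)⁴ − (278)⁴ = 2.69×10^10 − 5.97×10^9 = 2.09×10^10 K⁴.
Q = 0.92 × 5.67×10⁻⁸ × 0.0140 × 2.09×10^10 = 15.3 W.

Q ≈ 15.3 W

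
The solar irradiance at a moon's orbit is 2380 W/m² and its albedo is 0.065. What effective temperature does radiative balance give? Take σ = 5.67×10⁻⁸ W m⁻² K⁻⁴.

Power absorbed = (1−a)S·πR²; power emitted = 4πR²σT⁴. Equating and cancelling πR²:
T = ((1−a)S / 4σ)^(1/4) = (2230 / (4 × 5.67×10⁻⁸))^(1/4) = (9.81×10^9)^(1/4).
T = 315 K.

T ≈ 315 K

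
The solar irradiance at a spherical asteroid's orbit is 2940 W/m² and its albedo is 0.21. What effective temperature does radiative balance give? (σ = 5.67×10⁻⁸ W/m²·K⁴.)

T ≈ 318 K

Power absorbed = (1−a)S·πR²; power emitted = 4πR²σT⁴. Equating and cancelling πR²:
T = ((1−a)S / 4σ)^(1/4) = (2320 / (4 × 5.67×10⁻⁸))^(1/4) = (1.02×10^10)^(1/4).
T = 318 K.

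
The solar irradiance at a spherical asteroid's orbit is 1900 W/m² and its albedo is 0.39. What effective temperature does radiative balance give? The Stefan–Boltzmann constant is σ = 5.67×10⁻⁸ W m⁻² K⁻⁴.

Power absorbed = (1−a)S·πR²; power emitted = 4πR²σT⁴. Equating and cancelling πR²:
T = ((1−a)S / 4σ)^(1/4) = (1160 / (4 × 5.67×10⁻⁸))^(1/4) = (5.11×10^9)^(1/4).
T = 267 K.

T ≈ 267 K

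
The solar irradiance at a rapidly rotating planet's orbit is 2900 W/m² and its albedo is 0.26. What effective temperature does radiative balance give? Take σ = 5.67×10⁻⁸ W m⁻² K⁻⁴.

T ≈ 312 K

Power absorbed = (1−a)S·πR²; power emitted = 4πR²σT⁴. Equating and cancelling πR²:
T = ((1−a)S / 4σ)^(1/4) = (2150 / (4 × 5.67×10⁻⁸))^(1/4) = (9.46×10^9)^(1/4).
T = 312 K.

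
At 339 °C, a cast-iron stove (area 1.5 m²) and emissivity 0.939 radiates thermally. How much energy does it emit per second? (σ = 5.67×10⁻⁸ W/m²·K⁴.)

339 °C = 612 K.
Stefan–Boltzmann: P = εσAT⁴ = 0.939 × 5.67×10⁻⁸ × 1.50 × (612)⁴ = 0.939 × 5.67×10⁻⁸ × 1.50 × 1.40×10^11.
P = 11200 W.

P ≈ 11200 W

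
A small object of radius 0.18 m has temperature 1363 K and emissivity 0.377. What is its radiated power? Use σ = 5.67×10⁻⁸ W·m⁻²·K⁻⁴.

P ≈ 30000 W

A = 4πr² = 4π × (0.18)² = 0.407 m².
Stefan–Boltzmann: P = εσAT⁴ = 0.377 × 5.67×10⁻⁸ × 0.407 × (1363)⁴ = 0.377 × 5.67×10⁻⁸ × 0.407 × 3.45×10^12.
P = 30000 W.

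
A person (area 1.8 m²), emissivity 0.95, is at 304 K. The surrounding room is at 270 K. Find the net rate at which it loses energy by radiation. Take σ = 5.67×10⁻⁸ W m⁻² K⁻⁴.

Q = εσA(T⁴ − T_s⁴). T⁴ − T_s⁴ = (304)⁴ − (270)⁴ = 8.54×10^9 − 5.31×10^9 = 3.23×10^9 K⁴.
Q = 0.95 × 5.67×10⁻⁸ × 1.80 × 3.23×10^9 = 313 W.

Q ≈ 313 W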